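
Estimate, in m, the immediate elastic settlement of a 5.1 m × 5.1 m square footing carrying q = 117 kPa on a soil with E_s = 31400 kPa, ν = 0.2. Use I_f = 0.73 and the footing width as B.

S_e ≈ 0.0133 m

Immediate (elastic) settlement: S_e = q·B·(1−ν²)/E_s · I_f.
S_e = 117 × 5.1 × (1 − 0.2²) / 31400 × 0.73
    = 117 × 5.1 × 0.96 / 31400 × 0.73
    = 0.01332 m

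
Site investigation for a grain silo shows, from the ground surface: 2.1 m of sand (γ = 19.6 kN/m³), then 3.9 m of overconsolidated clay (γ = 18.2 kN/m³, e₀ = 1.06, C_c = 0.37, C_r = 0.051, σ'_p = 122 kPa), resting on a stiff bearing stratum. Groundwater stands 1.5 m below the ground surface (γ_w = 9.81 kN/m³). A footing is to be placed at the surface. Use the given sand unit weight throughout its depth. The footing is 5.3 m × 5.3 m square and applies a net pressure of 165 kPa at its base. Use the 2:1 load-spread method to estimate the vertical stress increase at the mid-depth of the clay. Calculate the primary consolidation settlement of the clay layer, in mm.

S_c ≈ 29.6 mm

Mid-depth of clay below the ground surface: z = 2.1 + 3.9/2 = 4.05 m.
Total vertical stress at mid-clay: σ_v = 19.6×2.1 + 18.2×1.95 = 76.65 kPa.
Pore pressure: u = 9.81×(4.05 − 1.5) = 25.015 kPa.
Initial effective stress: σ'_0 = σ_v − u = 76.65 − 25.015 = 51.635 kPa.
Stress increase at mid-clay by the 2:1 spreading method:
Δσ = qBL/((B+z)(L+z)) = 165×5.3×5.3/((5.3+4.05)(5.3+4.05)) = 53.017 kPa
Final effective stress: σ'_f = 51.635 + 53.017 = 104.65 kPa.
σ'_f = 104.65 ≤ σ'_p = 122 kPa, so the clay remains overconsolidated and only the recompression index applies:
S_c = C_r·H/(1+e₀)·log₁₀(σ'_f/σ'_0) = 0.051×3.9/2.06×log₁₀(104.65/51.635)
    = 0.096553 × 0.3068 = 0.02962 m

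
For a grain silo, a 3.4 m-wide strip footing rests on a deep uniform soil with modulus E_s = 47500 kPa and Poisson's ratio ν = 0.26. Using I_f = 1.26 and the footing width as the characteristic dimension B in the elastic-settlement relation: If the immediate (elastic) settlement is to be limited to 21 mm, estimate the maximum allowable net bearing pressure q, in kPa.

q ≈ 250 kPa

S_e = q·B·(1−ν²)/E_s · I_f  ⇒  q = S_e·E_s / (B·(1−ν²)·I_f).
q = 0.021 × 47500 / (3.4 × 0.9324 × 1.26) = 249.7 kPa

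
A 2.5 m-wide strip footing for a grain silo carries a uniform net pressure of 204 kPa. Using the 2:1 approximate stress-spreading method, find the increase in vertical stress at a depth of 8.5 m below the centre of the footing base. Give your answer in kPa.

By the 2:1 method the load spreads at 1 horizontal : 2 vertical, so at depth z the loaded area has grown by z in each plan dimension:
Δσ = qB/(B+z) = 204×2.5/(2.5+8.5) = 46.364 kPa

Δσ_z ≈ 46.4 kPa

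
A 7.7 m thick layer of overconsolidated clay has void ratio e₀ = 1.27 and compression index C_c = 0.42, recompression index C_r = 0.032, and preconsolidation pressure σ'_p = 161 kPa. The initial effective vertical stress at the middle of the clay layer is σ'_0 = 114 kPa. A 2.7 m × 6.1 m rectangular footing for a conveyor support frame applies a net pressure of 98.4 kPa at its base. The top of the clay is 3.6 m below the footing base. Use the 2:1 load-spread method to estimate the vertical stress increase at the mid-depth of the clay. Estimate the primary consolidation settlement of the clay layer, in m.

Mid-depth of clay below the footing base: z = 3.6 + 7.7/2 = 7.45 m.
Stress increase at mid-clay by the 2:1 spreading method:
Δσ = qBL/((B+z)(L+z)) = 98.4×2.7×6.1/((2.7+7.45)(6.1+7.45)) = 11.784 kPa
Final effective stress: σ'_f = 114 + 11.784 = 125.78 kPa.
σ'_f = 125.78 ≤ σ'_p = 161 kPa, so the clay remains overconsolidated and only the recompression index applies:
S_c = C_r·H/(1+e₀)·log₁₀(σ'_f/σ'_0) = 0.032×7.7/2.27×log₁₀(125.78/114)
    = 0.10855 × 0.042707 = 0.004636 m

S_c ≈ 0.00464 m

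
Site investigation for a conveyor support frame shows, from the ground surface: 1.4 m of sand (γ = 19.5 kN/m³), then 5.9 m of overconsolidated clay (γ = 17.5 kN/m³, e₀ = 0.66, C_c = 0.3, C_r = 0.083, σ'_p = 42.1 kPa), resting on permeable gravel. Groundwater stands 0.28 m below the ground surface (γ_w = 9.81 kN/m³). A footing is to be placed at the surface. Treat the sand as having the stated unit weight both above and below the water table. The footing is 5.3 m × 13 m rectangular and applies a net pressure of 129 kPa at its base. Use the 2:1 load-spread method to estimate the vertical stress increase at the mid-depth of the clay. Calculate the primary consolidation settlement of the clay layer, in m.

S_c ≈ 0.372 m

Mid-depth of clay below the ground surface: z = 1.4 + 5.9/2 = 4.35 m.
Total vertical stress at mid-clay: σ_v = 19.5×1.4 + 17.5×2.95 = 78.925 kPa.
Pore pressure: u = 9.81×(4.35 − 0.28) = 39.927 kPa.
Initial effective stress: σ'_0 = σ_v − u = 78.925 − 39.927 = 38.998 kPa.
Stress increase at mid-clay by the 2:1 spreading method:
Δσ = qBL/((B+z)(L+z)) = 129×5.3×13/((5.3+4.35)(13+4.35)) = 53.086 kPa
Final effective stress: σ'_f = 38.998 + 53.086 = 92.084 kPa.
σ'_f = 92.084 > σ'_p = 42.1 kPa, so the stress path crosses the preconsolidation pressure — recompression up to σ'_p, then virgin compression beyond:
S_c = H/(1+e₀)·[C_r·log₁₀(σ'_p/σ'_0) + C_c·log₁₀(σ'_f/σ'_p)]
    = 5.9/1.66 × [0.083×log₁₀(42.1/38.998) + 0.3×log₁₀(92.084/42.1)]
    = 3.5542 × [0.0027589 + 0.10197] = 0.3722 m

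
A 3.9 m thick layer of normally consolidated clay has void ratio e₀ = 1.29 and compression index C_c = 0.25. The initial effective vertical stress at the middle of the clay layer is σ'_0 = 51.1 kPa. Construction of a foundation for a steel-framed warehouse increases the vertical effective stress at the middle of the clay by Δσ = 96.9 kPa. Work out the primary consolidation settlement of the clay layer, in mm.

Final effective stress: σ'_f = σ'_0 + Δσ = 51.1 + 96.9 = 148 kPa.
Normally consolidated clay, so the full stress increment lies on the virgin compression line:
S_c = C_c·H/(1+e₀)·log₁₀(σ'_f/σ'_0) = 0.25×3.9/(1+1.29)×log₁₀(148/51.1)
    = 0.42576 × 0.46184 = 0.1966 m

S_c ≈ 197 mm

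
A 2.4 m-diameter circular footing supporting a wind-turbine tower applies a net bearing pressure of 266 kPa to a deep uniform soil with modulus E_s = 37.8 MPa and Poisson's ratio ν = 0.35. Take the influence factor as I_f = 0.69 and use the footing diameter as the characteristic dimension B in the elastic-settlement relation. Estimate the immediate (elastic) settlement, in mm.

S_e ≈ 10.2 mm

Immediate (elastic) settlement: S_e = q·B·(1−ν²)/E_s · I_f.
E_s = 37.8 MPa = 37800 kPa.
S_e = 266 × 2.4 × (1 − 0.35²) / 37800 × 0.69
    = 266 × 2.4 × 0.8775 / 37800 × 0.69
    = 0.01023 m = 10.23 mm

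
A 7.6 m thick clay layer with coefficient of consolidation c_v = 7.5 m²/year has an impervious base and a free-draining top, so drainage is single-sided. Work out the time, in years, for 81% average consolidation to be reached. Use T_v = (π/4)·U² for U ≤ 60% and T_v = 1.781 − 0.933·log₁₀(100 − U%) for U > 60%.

t ≈ 4.53 years

Drainage path length: H_d = H = 7.6 m (single drainage).
U > 60%: T_v = 1.781 − 0.933·log₁₀(100 − 81) = 0.58792.
t = T_v·H_d²/c_v = 0.58792×7.6²/7.5 = 4.528 years.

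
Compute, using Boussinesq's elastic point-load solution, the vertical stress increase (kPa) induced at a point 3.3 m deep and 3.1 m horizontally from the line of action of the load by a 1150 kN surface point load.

Δσ_z ≈ 10.4 kPa

Boussinesq vertical stress below a point load on an elastic half-space:
Δσ_z = 3P/(2πz²) · [1 + (r/z)²]^(−5/2)
r/z = 3.1/3.3 = 0.93939; [1+(r/z)²]^(−5/2) = 0.20568.
Δσ_z = 3×1150/(2π×3.3²) × 0.20568 = 50.421 × 0.20568 = 10.37 kPa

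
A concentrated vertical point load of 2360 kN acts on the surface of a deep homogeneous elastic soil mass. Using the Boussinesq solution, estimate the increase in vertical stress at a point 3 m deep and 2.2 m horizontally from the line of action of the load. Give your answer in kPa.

Boussinesq vertical stress below a point load on an elastic half-space:
Δσ_z = 3P/(2πz²) · [1 + (r/z)²]^(−5/2)
r/z = 2.2/3 = 0.73333; [1+(r/z)²]^(−5/2) = 0.34101.
Δσ_z = 3×2360/(2π×3²) × 0.34101 = 125.2 × 0.34101 = 42.69 kPa

Δσ_z ≈ 42.7 kPa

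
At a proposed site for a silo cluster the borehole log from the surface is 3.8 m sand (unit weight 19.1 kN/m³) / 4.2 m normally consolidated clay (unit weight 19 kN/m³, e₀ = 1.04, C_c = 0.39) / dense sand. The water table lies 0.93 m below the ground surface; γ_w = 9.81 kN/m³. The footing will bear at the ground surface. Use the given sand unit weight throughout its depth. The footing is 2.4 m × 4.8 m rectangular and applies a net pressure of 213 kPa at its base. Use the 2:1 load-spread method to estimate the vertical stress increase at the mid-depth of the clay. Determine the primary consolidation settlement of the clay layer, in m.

Mid-depth of clay below the ground surface: z = 3.8 + 4.2/2 = 5.9 m.
Total vertical stress at mid-clay: σ_v = 19.1×3.8 + 19×2.1 = 112.48 kPa.
Pore pressure: u = 9.81×(5.9 − 0.93) = 48.756 kPa.
Initial effective stress: σ'_0 = σ_v − u = 112.48 − 48.756 = 63.724 kPa.
Stress increase at mid-clay by the 2:1 spreading method:
Δσ = qBL/((B+z)(L+z)) = 213×2.4×4.8/((2.4+5.9)(4.8+5.9)) = 27.629 kPa
Final effective stress: σ'_f = σ'_0 + Δσ = 63.724 + 27.629 = 91.353 kPa.
Normally consolidated clay, so the full stress increment lies on the virgin compression line:
S_c = C_c·H/(1+e₀)·log₁₀(σ'_f/σ'_0) = 0.39×4.2/(1+1.04)×log₁₀(91.353/63.724)
    = 0.80294 × 0.15642 = 0.1256 m

S_c ≈ 0.126 m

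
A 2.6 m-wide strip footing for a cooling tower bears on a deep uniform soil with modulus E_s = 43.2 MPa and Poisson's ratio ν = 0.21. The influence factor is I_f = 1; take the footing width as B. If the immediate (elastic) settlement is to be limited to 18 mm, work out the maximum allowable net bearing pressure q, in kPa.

E_s = 43.2 MPa = 43200 kPa.
S_e = q·B·(1−ν²)/E_s · I_f  ⇒  q = S_e·E_s / (B·(1−ν²)·I_f).
q = 0.018 × 43200 / (2.6 × 0.9559 × 1) = 312.9 kPa

q ≈ 313 kPa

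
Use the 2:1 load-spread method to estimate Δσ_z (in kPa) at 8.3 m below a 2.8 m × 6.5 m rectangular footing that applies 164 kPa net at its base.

Δσ_z ≈ 18.2 kPa

By the 2:1 method the load spreads at 1 horizontal : 2 vertical, so at depth z the loaded area has grown by z in each plan dimension:
Δσ = qBL/((B+z)(L+z)) = 164×2.8×6.5/((2.8+8.3)(6.5+8.3)) = 18.169 kPa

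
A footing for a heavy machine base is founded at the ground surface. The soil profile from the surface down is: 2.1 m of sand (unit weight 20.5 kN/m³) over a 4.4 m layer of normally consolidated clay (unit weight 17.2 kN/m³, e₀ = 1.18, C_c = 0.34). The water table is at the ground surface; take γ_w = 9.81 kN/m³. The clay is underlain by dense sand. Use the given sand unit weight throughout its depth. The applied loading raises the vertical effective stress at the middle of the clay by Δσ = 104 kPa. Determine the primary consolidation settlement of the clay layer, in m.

S_c ≈ 0.389 m

Mid-depth of clay below the ground surface: z = 2.1 + 4.4/2 = 4.3 m.
Total vertical stress at mid-clay: σ_v = 20.5×2.1 + 17.2×2.2 = 80.89 kPa.
Pore pressure: u = 9.81×(4.3 − 0) = 42.183 kPa.
Initial effective stress: σ'_0 = σ_v − u = 80.89 − 42.183 = 38.707 kPa.
Final effective stress: σ'_f = σ'_0 + Δσ = 38.707 + 104 = 142.71 kPa.
Normally consolidated clay, so the full stress increment lies on the virgin compression line:
S_c = C_c·H/(1+e₀)·log₁₀(σ'_f/σ'_0) = 0.34×4.4/(1+1.18)×log₁₀(142.71/38.707)
    = 0.68624 × 0.56666 = 0.3889 m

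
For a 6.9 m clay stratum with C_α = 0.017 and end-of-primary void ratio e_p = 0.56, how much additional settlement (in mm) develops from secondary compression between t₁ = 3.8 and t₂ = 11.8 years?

Secondary compression: S_s = C_α·H/(1+e_p)·log₁₀(t₂/t₁)
S_s = 0.017×6.9/(1+0.56)×log₁₀(11.8/3.8)
    = 0.07519 × 0.4921 = 0.037 m

S_s ≈ 37 mm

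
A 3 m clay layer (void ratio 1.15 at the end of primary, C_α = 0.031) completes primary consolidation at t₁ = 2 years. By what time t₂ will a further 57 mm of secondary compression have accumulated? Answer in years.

t₂ ≈ 41.6 years

S_s = C_α·H/(1+e_p)·log₁₀(t₂/t₁) ⇒ log₁₀(t₂/t₁) = S_s·(1+e_p)/(C_α·H).
log₁₀(t₂/t₁) = 0.057 × (1+1.15) / (0.031×3) = 1.318
t₂ = t₁ × 10^1.318 = 2 × 20.78 = 41.57 years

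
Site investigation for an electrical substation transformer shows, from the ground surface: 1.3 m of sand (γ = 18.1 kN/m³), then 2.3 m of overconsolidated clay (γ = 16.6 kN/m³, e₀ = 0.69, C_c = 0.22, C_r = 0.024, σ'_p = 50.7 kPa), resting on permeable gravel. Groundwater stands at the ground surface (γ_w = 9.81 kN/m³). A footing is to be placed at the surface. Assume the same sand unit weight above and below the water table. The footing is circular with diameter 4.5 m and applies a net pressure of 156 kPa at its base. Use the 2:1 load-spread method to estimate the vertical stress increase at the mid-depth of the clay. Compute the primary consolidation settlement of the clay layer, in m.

Mid-depth of clay below the ground surface: z = 1.3 + 2.3/2 = 2.45 m.
Total vertical stress at mid-clay: σ_v = 18.1×1.3 + 16.6×1.15 = 42.62 kPa.
Pore pressure: u = 9.81×(2.45 − 0) = 24.035 kPa.
Initial effective stress: σ'_0 = σ_v − u = 42.62 − 24.035 = 18.585 kPa.
Stress increase at mid-clay by the 2:1 spreading method:
Δσ ≈ qD²/(D+z)² = 156×4.5²/(4.5+2.45)² = 65.4 kPa
Final effective stress: σ'_f = 18.585 + 65.4 = 83.985 kPa.
σ'_f = 83.985 > σ'_p = 50.7 kPa, so the stress path crosses the preconsolidation pressure — recompression up to σ'_p, then virgin compression beyond:
S_c = H/(1+e₀)·[C_r·log₁₀(σ'_p/σ'_0) + C_c·log₁₀(σ'_f/σ'_p)]
    = 2.3/1.69 × [0.024×log₁₀(50.7/18.585) + 0.22×log₁₀(83.985/50.7)]
    = 1.3609 × [0.01046 + 0.048223] = 0.07986 m

S_c ≈ 0.0799 m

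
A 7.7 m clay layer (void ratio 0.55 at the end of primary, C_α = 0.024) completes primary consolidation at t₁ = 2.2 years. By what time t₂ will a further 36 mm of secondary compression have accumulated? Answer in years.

t₂ ≈ 4.41 years

S_s = C_α·H/(1+e_p)·log₁₀(t₂/t₁) ⇒ log₁₀(t₂/t₁) = S_s·(1+e_p)/(C_α·H).
log₁₀(t₂/t₁) = 0.036 × (1+0.55) / (0.024×7.7) = 0.3019
t₂ = t₁ × 10^0.3019 = 2.2 × 2.004 = 4.409 years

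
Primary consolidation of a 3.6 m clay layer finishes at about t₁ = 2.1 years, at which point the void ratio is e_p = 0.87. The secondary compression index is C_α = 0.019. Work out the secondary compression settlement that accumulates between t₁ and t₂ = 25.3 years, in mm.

S_s ≈ 39.5 mm

Secondary compression: S_s = C_α·H/(1+e_p)·log₁₀(t₂/t₁)
S_s = 0.019×3.6/(1+0.87)×log₁₀(25.3/2.1)
    = 0.03658 × 1.081 = 0.03954 m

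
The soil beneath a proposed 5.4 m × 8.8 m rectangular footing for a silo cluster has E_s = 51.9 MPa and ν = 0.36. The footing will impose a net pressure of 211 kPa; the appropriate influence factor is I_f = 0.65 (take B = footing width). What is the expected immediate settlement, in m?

S_e ≈ 0.0124 m

Immediate (elastic) settlement: S_e = q·B·(1−ν²)/E_s · I_f.
E_s = 51.9 MPa = 51900 kPa.
S_e = 211 × 5.4 × (1 − 0.36²) / 51900 × 0.65
    = 211 × 5.4 × 0.8704 / 51900 × 0.65
    = 0.01242 m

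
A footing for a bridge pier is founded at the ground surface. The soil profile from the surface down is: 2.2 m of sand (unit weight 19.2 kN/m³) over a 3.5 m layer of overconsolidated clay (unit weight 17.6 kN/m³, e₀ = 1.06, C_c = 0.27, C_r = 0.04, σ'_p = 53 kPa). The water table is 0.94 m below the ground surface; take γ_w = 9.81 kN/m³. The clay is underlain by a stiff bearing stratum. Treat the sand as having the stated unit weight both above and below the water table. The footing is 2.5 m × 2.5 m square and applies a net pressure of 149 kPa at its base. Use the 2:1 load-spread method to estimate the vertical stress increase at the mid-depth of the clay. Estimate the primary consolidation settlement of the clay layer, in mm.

Mid-depth of clay below the ground surface: z = 2.2 + 3.5/2 = 3.95 m.
Total vertical stress at mid-clay: σ_v = 19.2×2.2 + 17.6×1.75 = 73.04 kPa.
Pore pressure: u = 9.81×(3.95 − 0.94) = 29.528 kPa.
Initial effective stress: σ'_0 = σ_v − u = 73.04 − 29.528 = 43.512 kPa.
Stress increase at mid-clay by the 2:1 spreading method:
Δσ = qBL/((B+z)(L+z)) = 149×2.5×2.5/((2.5+3.95)(2.5+3.95)) = 22.384 kPa
Final effective stress: σ'_f = 43.512 + 22.384 = 65.896 kPa.
σ'_f = 65.896 > σ'_p = 53 kPa, so the stress path crosses the preconsolidation pressure — recompression up to σ'_p, then virgin compression beyond:
S_c = H/(1+e₀)·[C_r·log₁₀(σ'_p/σ'_0) + C_c·log₁₀(σ'_f/σ'_p)]
    = 3.5/2.06 × [0.04×log₁₀(53/43.512) + 0.27×log₁₀(65.896/53)]
    = 1.699 × [0.0034267 + 0.025537] = 0.04921 m

S_c ≈ 49.2 mm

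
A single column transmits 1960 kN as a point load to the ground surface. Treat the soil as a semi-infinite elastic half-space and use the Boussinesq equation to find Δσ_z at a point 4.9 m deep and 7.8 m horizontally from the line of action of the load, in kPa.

Δσ_z ≈ 1.66 kPa

Boussinesq vertical stress below a point load on an elastic half-space:
Δσ_z = 3P/(2πz²) · [1 + (r/z)²]^(−5/2)
r/z = 7.8/4.9 = 1.5918; [1+(r/z)²]^(−5/2) = 0.042594.
Δσ_z = 3×1960/(2π×4.9²) × 0.042594 = 38.977 × 0.042594 = 1.66 kPa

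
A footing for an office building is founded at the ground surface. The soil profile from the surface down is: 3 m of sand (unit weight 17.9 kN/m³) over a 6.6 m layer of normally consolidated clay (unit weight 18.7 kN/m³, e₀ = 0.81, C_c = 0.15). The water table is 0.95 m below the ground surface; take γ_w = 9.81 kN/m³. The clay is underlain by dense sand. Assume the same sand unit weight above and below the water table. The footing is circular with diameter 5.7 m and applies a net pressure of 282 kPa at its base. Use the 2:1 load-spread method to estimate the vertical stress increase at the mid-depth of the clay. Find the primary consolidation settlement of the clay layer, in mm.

S_c ≈ 166 mm

Mid-depth of clay below the ground surface: z = 3 + 6.6/2 = 6.3 m.
Total vertical stress at mid-clay: σ_v = 17.9×3 + 18.7×3.3 = 115.41 kPa.
Pore pressure: u = 9.81×(6.3 − 0.95) = 52.483 kPa.
Initial effective stress: σ'_0 = σ_v − u = 115.41 − 52.483 = 62.927 kPa.
Stress increase at mid-clay by the 2:1 spreading method:
Δσ ≈ qD²/(D+z)² = 282×5.7²/(5.7+6.3)² = 63.626 kPa
Final effective stress: σ'_f = σ'_0 + Δσ = 62.927 + 63.626 = 126.55 kPa.
Normally consolidated clay, so the full stress increment lies on the virgin compression line:
S_c = C_c·H/(1+e₀)·log₁₀(σ'_f/σ'_0) = 0.15×6.6/(1+0.81)×log₁₀(126.55/62.927)
    = 0.54696 × 0.30343 = 0.166 m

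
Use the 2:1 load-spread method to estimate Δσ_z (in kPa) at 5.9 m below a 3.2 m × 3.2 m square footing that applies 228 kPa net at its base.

Δσ_z ≈ 28.2 kPa

By the 2:1 method the load spreads at 1 horizontal : 2 vertical, so at depth z the loaded area has grown by z in each plan dimension:
Δσ = qBL/((B+z)(L+z)) = 228×3.2×3.2/((3.2+5.9)(3.2+5.9)) = 28.194 kPa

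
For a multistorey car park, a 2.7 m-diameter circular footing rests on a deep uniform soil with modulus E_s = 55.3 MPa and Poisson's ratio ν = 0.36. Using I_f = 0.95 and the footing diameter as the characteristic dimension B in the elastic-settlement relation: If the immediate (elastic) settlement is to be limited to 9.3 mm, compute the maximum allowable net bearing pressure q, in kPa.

E_s = 55.3 MPa = 55300 kPa.
S_e = q·B·(1−ν²)/E_s · I_f  ⇒  q = S_e·E_s / (B·(1−ν²)·I_f).
q = 0.0093 × 55300 / (2.7 × 0.8704 × 0.95) = 230.4 kPa

q ≈ 230 kPa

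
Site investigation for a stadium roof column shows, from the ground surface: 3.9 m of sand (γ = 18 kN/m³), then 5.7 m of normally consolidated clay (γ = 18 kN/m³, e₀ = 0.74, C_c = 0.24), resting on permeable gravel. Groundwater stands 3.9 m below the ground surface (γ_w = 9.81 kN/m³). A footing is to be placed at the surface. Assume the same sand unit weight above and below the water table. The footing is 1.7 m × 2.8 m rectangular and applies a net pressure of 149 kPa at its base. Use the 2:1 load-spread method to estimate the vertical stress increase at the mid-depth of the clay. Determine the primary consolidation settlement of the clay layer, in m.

S_c ≈ 0.0307 m

Mid-depth of clay below the ground surface: z = 3.9 + 5.7/2 = 6.75 m.
Total vertical stress at mid-clay: σ_v = 18×3.9 + 18×2.85 = 121.5 kPa.
Pore pressure: u = 9.81×(6.75 − 3.9) = 27.959 kPa.
Initial effective stress: σ'_0 = σ_v − u = 121.5 − 27.959 = 93.541 kPa.
Stress increase at mid-clay by the 2:1 spreading method:
Δσ = qBL/((B+z)(L+z)) = 149×1.7×2.8/((1.7+6.75)(2.8+6.75)) = 8.7889 kPa
Final effective stress: σ'_f = σ'_0 + Δσ = 93.541 + 8.7889 = 102.33 kPa.
Normally consolidated clay, so the full stress increment lies on the virgin compression line:
S_c = C_c·H/(1+e₀)·log₁₀(σ'_f/σ'_0) = 0.24×5.7/(1+0.74)×log₁₀(102.33/93.541)
    = 0.78621 × 0.039001 = 0.03066 m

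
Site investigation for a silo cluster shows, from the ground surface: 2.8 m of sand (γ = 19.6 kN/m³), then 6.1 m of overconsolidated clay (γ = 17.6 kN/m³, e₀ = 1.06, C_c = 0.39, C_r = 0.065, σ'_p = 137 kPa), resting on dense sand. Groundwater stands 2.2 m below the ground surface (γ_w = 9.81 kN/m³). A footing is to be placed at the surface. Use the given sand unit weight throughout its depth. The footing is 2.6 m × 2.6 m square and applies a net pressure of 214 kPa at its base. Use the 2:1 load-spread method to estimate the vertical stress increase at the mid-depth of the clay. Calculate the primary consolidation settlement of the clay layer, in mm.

S_c ≈ 20.5 mm

Mid-depth of clay below the ground surface: z = 2.8 + 6.1/2 = 5.85 m.
Total vertical stress at mid-clay: σ_v = 19.6×2.8 + 17.6×3.05 = 108.56 kPa.
Pore pressure: u = 9.81×(5.85 − 2.2) = 35.806 kPa.
Initial effective stress: σ'_0 = σ_v − u = 108.56 − 35.806 = 72.754 kPa.
Stress increase at mid-clay by the 2:1 spreading method:
Δσ = qBL/((B+z)(L+z)) = 214×2.6×2.6/((2.6+5.85)(2.6+5.85)) = 20.26 kPa
Final effective stress: σ'_f = 72.754 + 20.26 = 93.014 kPa.
σ'_f = 93.014 ≤ σ'_p = 137 kPa, so the clay remains overconsolidated and only the recompression index applies:
S_c = C_r·H/(1+e₀)·log₁₀(σ'_f/σ'_0) = 0.065×6.1/2.06×log₁₀(93.014/72.754)
    = 0.19248 × 0.10669 = 0.02054 m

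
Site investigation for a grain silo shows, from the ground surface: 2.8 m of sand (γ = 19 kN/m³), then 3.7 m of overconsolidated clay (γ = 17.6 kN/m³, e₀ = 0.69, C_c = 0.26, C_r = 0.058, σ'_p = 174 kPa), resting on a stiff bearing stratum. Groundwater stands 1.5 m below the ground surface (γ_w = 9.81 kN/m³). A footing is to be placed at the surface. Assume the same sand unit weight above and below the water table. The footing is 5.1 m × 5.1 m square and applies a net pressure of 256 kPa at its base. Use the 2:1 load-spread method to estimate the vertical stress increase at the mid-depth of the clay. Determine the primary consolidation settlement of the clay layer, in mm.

Mid-depth of clay below the ground surface: z = 2.8 + 3.7/2 = 4.65 m.
Total vertical stress at mid-clay: σ_v = 19×2.8 + 17.6×1.85 = 85.76 kPa.
Pore pressure: u = 9.81×(4.65 − 1.5) = 30.902 kPa.
Initial effective stress: σ'_0 = σ_v − u = 85.76 − 30.902 = 54.858 kPa.
Stress increase at mid-clay by the 2:1 spreading method:
Δσ = qBL/((B+z)(L+z)) = 256×5.1×5.1/((5.1+4.65)(5.1+4.65)) = 70.044 kPa
Final effective stress: σ'_f = 54.858 + 70.044 = 124.9 kPa.
σ'_f = 124.9 ≤ σ'_p = 174 kPa, so the clay remains overconsolidated and only the recompression index applies:
S_c = C_r·H/(1+e₀)·log₁₀(σ'_f/σ'_0) = 0.058×3.7/1.69×log₁₀(124.9/54.858)
    = 0.12698 × 0.35732 = 0.04537 m

S_c ≈ 45.4 mm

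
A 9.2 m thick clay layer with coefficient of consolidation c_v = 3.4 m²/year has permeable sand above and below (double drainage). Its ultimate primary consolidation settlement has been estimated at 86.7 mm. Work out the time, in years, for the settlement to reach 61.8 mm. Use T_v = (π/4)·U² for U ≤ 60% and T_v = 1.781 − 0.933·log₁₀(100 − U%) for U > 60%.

Drainage path length: H_d = H/2 = 4.6 m (double drainage).
U = S(t)/S_ult = 61.8/86.7 = 0.7128.
U > 60%: T_v = 1.781 − 0.933·log₁₀(100 − 71.28) = 0.42052.
t = T_v·H_d²/c_v = 0.42052×4.6²/3.4 = 2.617 years.

t ≈ 2.62 years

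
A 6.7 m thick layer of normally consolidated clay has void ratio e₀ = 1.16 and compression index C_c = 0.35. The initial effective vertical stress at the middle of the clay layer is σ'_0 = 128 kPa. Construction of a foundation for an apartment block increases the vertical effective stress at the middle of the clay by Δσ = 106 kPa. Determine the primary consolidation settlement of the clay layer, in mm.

Final effective stress: σ'_f = σ'_0 + Δσ = 128 + 106 = 234 kPa.
Normally consolidated clay, so the full stress increment lies on the virgin compression line:
S_c = C_c·H/(1+e₀)·log₁₀(σ'_f/σ'_0) = 0.35×6.7/(1+1.16)×log₁₀(234/128)
    = 1.0856 × 0.26201 = 0.2844 m

S_c ≈ 284 mm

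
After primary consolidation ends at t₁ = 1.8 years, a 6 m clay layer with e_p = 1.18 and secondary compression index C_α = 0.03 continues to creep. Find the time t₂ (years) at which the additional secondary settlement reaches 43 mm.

t₂ ≈ 5.97 years

S_s = C_α·H/(1+e_p)·log₁₀(t₂/t₁) ⇒ log₁₀(t₂/t₁) = S_s·(1+e_p)/(C_α·H).
log₁₀(t₂/t₁) = 0.043 × (1+1.18) / (0.03×6) = 0.5208
t₂ = t₁ × 10^0.5208 = 1.8 × 3.317 = 5.971 years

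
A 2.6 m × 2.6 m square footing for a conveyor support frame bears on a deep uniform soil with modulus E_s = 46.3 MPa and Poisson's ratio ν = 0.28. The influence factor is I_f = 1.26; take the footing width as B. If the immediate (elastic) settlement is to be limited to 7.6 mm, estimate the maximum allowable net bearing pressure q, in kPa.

E_s = 46.3 MPa = 46300 kPa.
S_e = q·B·(1−ν²)/E_s · I_f  ⇒  q = S_e·E_s / (B·(1−ν²)·I_f).
q = 0.0076 × 46300 / (2.6 × 0.9216 × 1.26) = 116.5 kPa

q ≈ 117 kPa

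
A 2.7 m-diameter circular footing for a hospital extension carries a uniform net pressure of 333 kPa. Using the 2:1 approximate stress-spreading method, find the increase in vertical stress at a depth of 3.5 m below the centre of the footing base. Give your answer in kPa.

Δσ_z ≈ 63.2 kPa

By the 2:1 method the load spreads at 1 horizontal : 2 vertical, so at depth z the loaded area has grown by z in each plan dimension:
Δσ ≈ qD²/(D+z)² = 333×2.7²/(2.7+3.5)² = 63.152 kPa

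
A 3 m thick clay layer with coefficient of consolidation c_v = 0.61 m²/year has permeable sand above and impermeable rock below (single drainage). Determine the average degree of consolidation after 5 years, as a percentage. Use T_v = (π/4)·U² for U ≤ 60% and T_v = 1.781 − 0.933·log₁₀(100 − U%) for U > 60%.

U ≈ 64.9 %

Drainage path length: H_d = H = 3 m (single drainage).
T_v = c_v·t/H_d² = 0.61×5/3² = 0.33889.
T_v = 0.33889 corresponds to the U > 60% branch:
U = 1 − 10^((1.781 − T_v)/0.933)/100 = 0.6487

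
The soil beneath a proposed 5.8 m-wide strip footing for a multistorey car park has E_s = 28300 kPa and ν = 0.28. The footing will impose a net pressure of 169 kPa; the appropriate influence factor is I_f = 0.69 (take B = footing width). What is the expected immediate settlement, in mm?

S_e ≈ 22 mm

Immediate (elastic) settlement: S_e = q·B·(1−ν²)/E_s · I_f.
S_e = 169 × 5.8 × (1 − 0.28²) / 28300 × 0.69
    = 169 × 5.8 × 0.9216 / 28300 × 0.69
    = 0.02203 m = 22.03 mm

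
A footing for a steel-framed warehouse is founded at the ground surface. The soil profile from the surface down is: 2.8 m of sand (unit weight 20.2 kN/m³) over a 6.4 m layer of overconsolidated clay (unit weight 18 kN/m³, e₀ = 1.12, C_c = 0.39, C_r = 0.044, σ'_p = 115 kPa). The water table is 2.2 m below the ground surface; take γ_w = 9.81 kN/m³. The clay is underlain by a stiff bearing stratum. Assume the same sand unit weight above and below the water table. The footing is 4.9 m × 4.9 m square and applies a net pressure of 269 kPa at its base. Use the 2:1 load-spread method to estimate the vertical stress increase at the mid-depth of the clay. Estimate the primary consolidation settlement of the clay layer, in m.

Mid-depth of clay below the ground surface: z = 2.8 + 6.4/2 = 6 m.
Total vertical stress at mid-clay: σ_v = 20.2×2.8 + 18×3.2 = 114.16 kPa.
Pore pressure: u = 9.81×(6 − 2.2) = 37.278 kPa.
Initial effective stress: σ'_0 = σ_v − u = 114.16 − 37.278 = 76.882 kPa.
Stress increase at mid-clay by the 2:1 spreading method:
Δσ = qBL/((B+z)(L+z)) = 269×4.9×4.9/((4.9+6)(4.9+6)) = 54.362 kPa
Final effective stress: σ'_f = 76.882 + 54.362 = 131.24 kPa.
σ'_f = 131.24 > σ'_p = 115 kPa, so the stress path crosses the preconsolidation pressure — recompression up to σ'_p, then virgin compression beyond:
S_c = H/(1+e₀)·[C_r·log₁₀(σ'_p/σ'_0) + C_c·log₁₀(σ'_f/σ'_p)]
    = 6.4/2.12 × [0.044×log₁₀(115/76.882) + 0.39×log₁₀(131.24/115)]
    = 3.0189 × [0.0076944 + 0.022374] = 0.09077 m

S_c ≈ 0.0908 m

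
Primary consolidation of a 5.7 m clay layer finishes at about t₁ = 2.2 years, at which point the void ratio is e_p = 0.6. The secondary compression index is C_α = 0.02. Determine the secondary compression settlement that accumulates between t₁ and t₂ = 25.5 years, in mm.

S_s ≈ 75.8 mm

Secondary compression: S_s = C_α·H/(1+e_p)·log₁₀(t₂/t₁)
S_s = 0.02×5.7/(1+0.6)×log₁₀(25.5/2.2)
    = 0.07125 × 1.064 = 0.07582 m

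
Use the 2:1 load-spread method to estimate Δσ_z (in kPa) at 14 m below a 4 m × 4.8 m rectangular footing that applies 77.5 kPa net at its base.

Δσ_z ≈ 4.4 kPa

By the 2:1 method the load spreads at 1 horizontal : 2 vertical, so at depth z the loaded area has grown by z in each plan dimension:
Δσ = qBL/((B+z)(L+z)) = 77.5×4×4.8/((4+14)(4.8+14)) = 4.3972 kPa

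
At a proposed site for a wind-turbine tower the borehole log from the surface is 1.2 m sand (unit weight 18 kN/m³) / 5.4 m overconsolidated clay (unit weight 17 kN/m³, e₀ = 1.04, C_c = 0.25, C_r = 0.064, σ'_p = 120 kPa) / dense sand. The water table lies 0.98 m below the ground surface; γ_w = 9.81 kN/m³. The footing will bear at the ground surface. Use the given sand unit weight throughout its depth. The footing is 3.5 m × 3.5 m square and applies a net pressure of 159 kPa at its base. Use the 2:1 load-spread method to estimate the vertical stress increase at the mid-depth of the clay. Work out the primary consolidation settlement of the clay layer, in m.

S_c ≈ 0.0478 m

Mid-depth of clay below the ground surface: z = 1.2 + 5.4/2 = 3.9 m.
Total vertical stress at mid-clay: σ_v = 18×1.2 + 17×2.7 = 67.5 kPa.
Pore pressure: u = 9.81×(3.9 − 0.98) = 28.645 kPa.
Initial effective stress: σ'_0 = σ_v − u = 67.5 − 28.645 = 38.855 kPa.
Stress increase at mid-clay by the 2:1 spreading method:
Δσ = qBL/((B+z)(L+z)) = 159×3.5×3.5/((3.5+3.9)(3.5+3.9)) = 35.569 kPa
Final effective stress: σ'_f = 38.855 + 35.569 = 74.424 kPa.
σ'_f = 74.424 ≤ σ'_p = 120 kPa, so the clay remains overconsolidated and only the recompression index applies:
S_c = C_r·H/(1+e₀)·log₁₀(σ'_f/σ'_0) = 0.064×5.4/2.04×log₁₀(74.424/38.855)
    = 0.16941 × 0.28227 = 0.04782 m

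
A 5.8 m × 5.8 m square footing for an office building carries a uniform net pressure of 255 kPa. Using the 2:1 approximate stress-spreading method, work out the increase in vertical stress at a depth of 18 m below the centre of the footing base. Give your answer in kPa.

Δσ_z ≈ 15.1 kPa

By the 2:1 method the load spreads at 1 horizontal : 2 vertical, so at depth z the loaded area has grown by z in each plan dimension:
Δσ = qBL/((B+z)(L+z)) = 255×5.8×5.8/((5.8+18)(5.8+18)) = 15.144 kPa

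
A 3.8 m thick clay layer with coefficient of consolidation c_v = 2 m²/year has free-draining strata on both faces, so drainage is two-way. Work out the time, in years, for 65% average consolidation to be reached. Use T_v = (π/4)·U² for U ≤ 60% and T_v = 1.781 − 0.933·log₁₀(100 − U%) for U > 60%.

Drainage path length: H_d = H/2 = 1.9 m (double drainage).
U > 60%: T_v = 1.781 − 0.933·log₁₀(100 − 65) = 0.34038.
t = T_v·H_d²/c_v = 0.34038×1.9²/2 = 0.6144 years.

t ≈ 0.614 years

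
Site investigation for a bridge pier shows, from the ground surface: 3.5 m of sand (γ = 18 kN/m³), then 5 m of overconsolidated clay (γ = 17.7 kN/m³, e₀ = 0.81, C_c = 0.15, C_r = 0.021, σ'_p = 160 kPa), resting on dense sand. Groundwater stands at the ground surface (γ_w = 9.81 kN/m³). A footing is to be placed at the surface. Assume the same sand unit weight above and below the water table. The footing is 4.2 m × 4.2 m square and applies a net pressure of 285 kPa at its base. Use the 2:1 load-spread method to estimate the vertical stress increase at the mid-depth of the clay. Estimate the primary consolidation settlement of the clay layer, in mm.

Mid-depth of clay below the ground surface: z = 3.5 + 5/2 = 6 m.
Total vertical stress at mid-clay: σ_v = 18×3.5 + 17.7×2.5 = 107.25 kPa.
Pore pressure: u = 9.81×(6 − 0) = 58.86 kPa.
Initial effective stress: σ'_0 = σ_v − u = 107.25 − 58.86 = 48.39 kPa.
Stress increase at mid-clay by the 2:1 spreading method:
Δσ = qBL/((B+z)(L+z)) = 285×4.2×4.2/((4.2+6)(4.2+6)) = 48.322 kPa
Final effective stress: σ'_f = 48.39 + 48.322 = 96.712 kPa.
σ'_f = 96.712 ≤ σ'_p = 160 kPa, so the clay remains overconsolidated and only the recompression index applies:
S_c = C_r·H/(1+e₀)·log₁₀(σ'_f/σ'_0) = 0.021×5/1.81×log₁₀(96.712/48.39)
    = 0.05801 × 0.30072 = 0.01744 m

S_c ≈ 17.4 mm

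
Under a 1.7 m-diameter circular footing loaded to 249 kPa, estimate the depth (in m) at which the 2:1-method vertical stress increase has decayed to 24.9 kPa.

2:1 spreading — at depth z the loaded area has grown by z in each plan dimension:
qD²/(D+z)² = Δσ_z ⇒ z = D(√(q/Δσ_z) − 1) = 1.7×(√(249/24.9) − 1) = 3.676 m

z ≈ 3.68 m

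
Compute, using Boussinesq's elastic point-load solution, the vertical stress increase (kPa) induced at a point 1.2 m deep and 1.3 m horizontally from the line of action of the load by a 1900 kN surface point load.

Boussinesq vertical stress below a point load on an elastic half-space:
Δσ_z = 3P/(2πz²) · [1 + (r/z)²]^(−5/2)
r/z = 1.3/1.2 = 1.0833; [1+(r/z)²]^(−5/2) = 0.14356.
Δσ_z = 3×1900/(2π×1.2²) × 0.14356 = 629.99 × 0.14356 = 90.44 kPa

Δσ_z ≈ 90.4 kPa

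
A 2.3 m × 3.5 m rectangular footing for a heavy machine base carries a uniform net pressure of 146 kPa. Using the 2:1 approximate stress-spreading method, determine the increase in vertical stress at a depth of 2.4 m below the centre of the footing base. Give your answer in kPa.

By the 2:1 method the load spreads at 1 horizontal : 2 vertical, so at depth z the loaded area has grown by z in each plan dimension:
Δσ = qBL/((B+z)(L+z)) = 146×2.3×3.5/((2.3+2.4)(3.5+2.4)) = 42.384 kPa

Δσ_z ≈ 42.4 kPa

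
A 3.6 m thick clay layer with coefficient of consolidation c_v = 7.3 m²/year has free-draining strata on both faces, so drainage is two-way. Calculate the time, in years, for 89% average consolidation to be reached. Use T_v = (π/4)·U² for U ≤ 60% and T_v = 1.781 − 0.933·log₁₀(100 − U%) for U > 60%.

t ≈ 0.359 years

Drainage path length: H_d = H/2 = 1.8 m (double drainage).
U > 60%: T_v = 1.781 − 0.933·log₁₀(100 − 89) = 0.80938.
t = T_v·H_d²/c_v = 0.80938×1.8²/7.3 = 0.3592 years.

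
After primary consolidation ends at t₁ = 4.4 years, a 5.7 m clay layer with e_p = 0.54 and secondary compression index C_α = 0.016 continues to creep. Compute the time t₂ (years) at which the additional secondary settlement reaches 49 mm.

t₂ ≈ 29.6 years

S_s = C_α·H/(1+e_p)·log₁₀(t₂/t₁) ⇒ log₁₀(t₂/t₁) = S_s·(1+e_p)/(C_α·H).
log₁₀(t₂/t₁) = 0.049 × (1+0.54) / (0.016×5.7) = 0.8274
t₂ = t₁ × 10^0.8274 = 4.4 × 6.721 = 29.57 years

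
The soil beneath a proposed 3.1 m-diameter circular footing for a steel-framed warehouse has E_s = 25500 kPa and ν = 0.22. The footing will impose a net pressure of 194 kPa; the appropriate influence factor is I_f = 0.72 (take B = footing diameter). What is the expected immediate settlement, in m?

S_e ≈ 0.0162 m

Immediate (elastic) settlement: S_e = q·B·(1−ν²)/E_s · I_f.
S_e = 194 × 3.1 × (1 − 0.22²) / 25500 × 0.72
    = 194 × 3.1 × 0.9516 / 25500 × 0.72
    = 0.01616 m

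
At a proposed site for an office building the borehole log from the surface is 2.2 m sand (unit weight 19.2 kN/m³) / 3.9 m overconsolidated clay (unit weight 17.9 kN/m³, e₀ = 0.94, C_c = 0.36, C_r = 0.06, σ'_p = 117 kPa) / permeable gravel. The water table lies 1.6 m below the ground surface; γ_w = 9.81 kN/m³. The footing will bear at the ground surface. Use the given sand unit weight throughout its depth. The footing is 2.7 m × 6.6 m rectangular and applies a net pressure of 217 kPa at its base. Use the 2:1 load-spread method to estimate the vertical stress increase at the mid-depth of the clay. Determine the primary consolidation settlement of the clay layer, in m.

Mid-depth of clay below the ground surface: z = 2.2 + 3.9/2 = 4.15 m.
Total vertical stress at mid-clay: σ_v = 19.2×2.2 + 17.9×1.95 = 77.145 kPa.
Pore pressure: u = 9.81×(4.15 − 1.6) = 25.015 kPa.
Initial effective stress: σ'_0 = σ_v − u = 77.145 − 25.015 = 52.13 kPa.
Stress increase at mid-clay by the 2:1 spreading method:
Δσ = qBL/((B+z)(L+z)) = 217×2.7×6.6/((2.7+4.15)(6.6+4.15)) = 52.513 kPa
Final effective stress: σ'_f = 52.13 + 52.513 = 104.64 kPa.
σ'_f = 104.64 ≤ σ'_p = 117 kPa, so the clay remains overconsolidated and only the recompression index applies:
S_c = C_r·H/(1+e₀)·log₁₀(σ'_f/σ'_0) = 0.06×3.9/1.94×log₁₀(104.64/52.13)
    = 0.12062 × 0.30261 = 0.0365 m

S_c ≈ 0.0365 m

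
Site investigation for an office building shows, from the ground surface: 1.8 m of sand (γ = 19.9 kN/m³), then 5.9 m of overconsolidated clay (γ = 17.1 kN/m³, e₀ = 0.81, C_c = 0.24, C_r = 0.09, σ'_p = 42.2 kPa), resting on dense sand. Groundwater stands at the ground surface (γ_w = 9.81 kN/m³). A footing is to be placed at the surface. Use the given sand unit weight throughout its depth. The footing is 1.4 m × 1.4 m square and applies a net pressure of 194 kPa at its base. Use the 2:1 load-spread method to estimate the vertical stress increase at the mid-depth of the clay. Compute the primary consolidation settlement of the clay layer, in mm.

Mid-depth of clay below the ground surface: z = 1.8 + 5.9/2 = 4.75 m.
Total vertical stress at mid-clay: σ_v = 19.9×1.8 + 17.1×2.95 = 86.265 kPa.
Pore pressure: u = 9.81×(4.75 − 0) = 46.598 kPa.
Initial effective stress: σ'_0 = σ_v − u = 86.265 − 46.598 = 39.667 kPa.
Stress increase at mid-clay by the 2:1 spreading method:
Δσ = qBL/((B+z)(L+z)) = 194×1.4×1.4/((1.4+4.75)(1.4+4.75)) = 10.053 kPa
Final effective stress: σ'_f = 39.667 + 10.053 = 49.72 kPa.
σ'_f = 49.72 > σ'_p = 42.2 kPa, so the stress path crosses the preconsolidation pressure — recompression up to σ'_p, then virgin compression beyond:
S_c = H/(1+e₀)·[C_r·log₁₀(σ'_p/σ'_0) + C_c·log₁₀(σ'_f/σ'_p)]
    = 5.9/1.81 × [0.09×log₁₀(42.2/39.667) + 0.24×log₁₀(49.72/42.2)]
    = 3.2597 × [0.0024195 + 0.017092] = 0.0636 m

S_c ≈ 63.6 mm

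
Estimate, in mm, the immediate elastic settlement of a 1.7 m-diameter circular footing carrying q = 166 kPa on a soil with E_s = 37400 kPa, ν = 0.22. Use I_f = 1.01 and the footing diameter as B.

S_e ≈ 7.25 mm

Immediate (elastic) settlement: S_e = q·B·(1−ν²)/E_s · I_f.
S_e = 166 × 1.7 × (1 − 0.22²) / 37400 × 1.01
    = 166 × 1.7 × 0.9516 / 37400 × 1.01
    = 0.007252 m = 7.252 mm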